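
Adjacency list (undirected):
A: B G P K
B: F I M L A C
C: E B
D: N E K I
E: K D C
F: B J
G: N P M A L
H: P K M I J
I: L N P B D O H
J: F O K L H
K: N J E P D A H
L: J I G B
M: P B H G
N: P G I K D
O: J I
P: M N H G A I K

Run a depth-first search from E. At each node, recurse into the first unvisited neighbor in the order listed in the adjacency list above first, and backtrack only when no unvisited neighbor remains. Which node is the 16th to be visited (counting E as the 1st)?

Visit E
E → K
K → N
N → P
P → M
M → B
B → F
F → J
J → O
O → I
I → L
L → G
G → A
I → D
I → H
B → C

Visit order: E, K, N, P, M, B, F, J, O, I, L, G, A, D, H, C

C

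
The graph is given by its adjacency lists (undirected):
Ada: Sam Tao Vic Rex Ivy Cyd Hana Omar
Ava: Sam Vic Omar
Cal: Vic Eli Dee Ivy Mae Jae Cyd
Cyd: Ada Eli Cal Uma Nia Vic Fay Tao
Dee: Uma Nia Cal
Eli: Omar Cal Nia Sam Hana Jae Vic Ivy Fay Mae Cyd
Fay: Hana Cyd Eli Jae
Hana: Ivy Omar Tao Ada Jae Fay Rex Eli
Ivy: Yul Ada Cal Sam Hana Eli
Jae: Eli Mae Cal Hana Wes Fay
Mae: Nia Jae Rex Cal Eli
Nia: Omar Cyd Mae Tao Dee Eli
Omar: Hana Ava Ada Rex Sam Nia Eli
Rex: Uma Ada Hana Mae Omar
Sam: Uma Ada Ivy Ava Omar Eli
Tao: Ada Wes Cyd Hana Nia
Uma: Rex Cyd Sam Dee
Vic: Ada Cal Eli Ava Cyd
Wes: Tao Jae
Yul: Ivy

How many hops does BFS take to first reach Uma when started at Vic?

2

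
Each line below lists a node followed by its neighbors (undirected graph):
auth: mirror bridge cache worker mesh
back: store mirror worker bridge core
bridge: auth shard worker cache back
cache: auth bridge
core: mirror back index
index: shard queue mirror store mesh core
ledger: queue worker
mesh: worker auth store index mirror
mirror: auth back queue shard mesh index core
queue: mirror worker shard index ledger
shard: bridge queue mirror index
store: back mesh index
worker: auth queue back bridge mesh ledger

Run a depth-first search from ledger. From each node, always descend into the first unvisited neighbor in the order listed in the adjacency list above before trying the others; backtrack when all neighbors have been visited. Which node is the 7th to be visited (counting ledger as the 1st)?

index

Visit ledger
ledger → queue
queue → mirror
mirror → auth
auth → bridge
bridge → shard
shard → index
index → store
store → back
back → worker
worker → mesh
back → core
bridge → cache

Visit order: ledger, queue, mirror, auth, bridge, shard, index, store, back, worker, mesh, core, cache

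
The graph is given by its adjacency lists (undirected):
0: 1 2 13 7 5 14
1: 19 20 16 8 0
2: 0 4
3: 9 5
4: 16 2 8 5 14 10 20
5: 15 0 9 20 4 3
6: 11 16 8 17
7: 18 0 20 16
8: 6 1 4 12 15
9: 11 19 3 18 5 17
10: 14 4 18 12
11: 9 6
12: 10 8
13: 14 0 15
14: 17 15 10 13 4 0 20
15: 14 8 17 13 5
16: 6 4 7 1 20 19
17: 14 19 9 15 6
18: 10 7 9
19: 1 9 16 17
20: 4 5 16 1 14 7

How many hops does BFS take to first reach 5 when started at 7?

2

Level 0: 7
Level 1: 0, 16, 18, 20
Level 2: 1, 2, 4, 5, 6, 9, 10, 13, 14, 19
Level 3: 3, 8, 11, 12, 15, 17
5 first appears at level 2.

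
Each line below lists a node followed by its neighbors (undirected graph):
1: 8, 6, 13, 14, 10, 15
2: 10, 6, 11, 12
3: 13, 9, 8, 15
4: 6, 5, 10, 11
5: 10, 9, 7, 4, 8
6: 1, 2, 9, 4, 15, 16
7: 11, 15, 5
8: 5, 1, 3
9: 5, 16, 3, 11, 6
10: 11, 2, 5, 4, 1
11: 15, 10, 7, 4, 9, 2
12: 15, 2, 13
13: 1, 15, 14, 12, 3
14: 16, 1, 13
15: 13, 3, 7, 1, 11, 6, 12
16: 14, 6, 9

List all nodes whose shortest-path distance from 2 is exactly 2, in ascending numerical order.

1, 4, 5, 7, 9, 13, 15, 16

Level 0: 2
Level 1: 6, 10, 11, 12
Level 2: 1, 4, 5, 7, 9, 13, 15, 16
Level 3: 3, 8, 14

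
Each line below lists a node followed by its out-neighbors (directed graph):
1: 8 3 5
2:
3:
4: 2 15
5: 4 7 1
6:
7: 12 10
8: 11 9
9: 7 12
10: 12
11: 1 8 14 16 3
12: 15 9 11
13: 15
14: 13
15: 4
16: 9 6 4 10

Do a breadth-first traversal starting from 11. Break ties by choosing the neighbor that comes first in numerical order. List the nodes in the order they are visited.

11, 1, 3, 8, 14, 16, 5, 9, 13, 4, 6, 10, 7, 12, 15, 2

Visit 11; enqueue 1, 3, 8, 14, 16 → queue [1, 3, 8, 14, 16]
Visit 1; enqueue 5 → queue [3, 8, 14, 16, 5]
Visit 3 → queue [8, 14, 16, 5]
Visit 8; enqueue 9 → queue [14, 16, 5, 9]
Visit 14; enqueue 13 → queue [16, 5, 9, 13]
Visit 16; enqueue 4, 6, 10 → queue [5, 9, 13, 4, 6, 10]
Visit 5; enqueue 7 → queue [9, 13, 4, 6, 10, 7]
Visit 9; enqueue 12 → queue [13, 4, 6, 10, 7, 12]
Visit 13; enqueue 15 → queue [4, 6, 10, 7, 12, 15]
Visit 4; enqueue 2 → queue [6, 10, 7, 12, 15, 2]
Visit 6 → queue [10, 7, 12, 15, 2]
Visit 10 → queue [7, 12, 15, 2]
Visit 7 → queue [12, 15, 2]
Visit 12 → queue [15, 2]
Visit 15 → queue [2]
Visit 2 → queue []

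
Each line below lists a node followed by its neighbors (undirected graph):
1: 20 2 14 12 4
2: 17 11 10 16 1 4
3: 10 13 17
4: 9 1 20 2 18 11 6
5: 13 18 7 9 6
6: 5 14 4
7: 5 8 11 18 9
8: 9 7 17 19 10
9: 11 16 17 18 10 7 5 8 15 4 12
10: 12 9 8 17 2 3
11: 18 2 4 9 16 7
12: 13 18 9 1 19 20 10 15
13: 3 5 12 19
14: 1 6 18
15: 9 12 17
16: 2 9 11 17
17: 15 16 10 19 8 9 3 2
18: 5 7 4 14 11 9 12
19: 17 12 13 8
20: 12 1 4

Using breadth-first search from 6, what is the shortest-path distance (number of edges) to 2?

Level 0: 6
Level 1: 4, 5, 14
Level 2: 1, 2, 7, 9, 11, 13, 18, 20
Level 3: 3, 8, 10, 12, 15, 16, 17, 19
2 first appears at level 2.

2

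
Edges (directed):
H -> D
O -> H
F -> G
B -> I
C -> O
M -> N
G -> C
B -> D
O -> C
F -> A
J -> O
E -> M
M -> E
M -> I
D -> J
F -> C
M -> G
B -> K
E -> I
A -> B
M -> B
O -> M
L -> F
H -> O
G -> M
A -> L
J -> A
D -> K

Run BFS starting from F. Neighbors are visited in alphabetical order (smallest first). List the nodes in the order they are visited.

F → A → C → G → B → L → O → M → D → I → K → H → E → N → J

Visit F; enqueue A, C, G → queue [A, C, G]
Visit A; enqueue B, L → queue [C, G, B, L]
Visit C; enqueue O → queue [G, B, L, O]
Visit G; enqueue M → queue [B, L, O, M]
Visit B; enqueue D, I, K → queue [L, O, M, D, I, K]
Visit L → queue [O, M, D, I, K]
Visit O; enqueue H → queue [M, D, I, K, H]
Visit M; enqueue E, N → queue [D, I, K, H, E, N]
Visit D; enqueue J → queue [I, K, H, E, N, J]
Visit I → queue [K, H, E, N, J]
Visit K → queue [H, E, N, J]
Visit H → queue [E, N, J]
Visit E → queue [N, J]
Visit N → queue [J]
Visit J → queue []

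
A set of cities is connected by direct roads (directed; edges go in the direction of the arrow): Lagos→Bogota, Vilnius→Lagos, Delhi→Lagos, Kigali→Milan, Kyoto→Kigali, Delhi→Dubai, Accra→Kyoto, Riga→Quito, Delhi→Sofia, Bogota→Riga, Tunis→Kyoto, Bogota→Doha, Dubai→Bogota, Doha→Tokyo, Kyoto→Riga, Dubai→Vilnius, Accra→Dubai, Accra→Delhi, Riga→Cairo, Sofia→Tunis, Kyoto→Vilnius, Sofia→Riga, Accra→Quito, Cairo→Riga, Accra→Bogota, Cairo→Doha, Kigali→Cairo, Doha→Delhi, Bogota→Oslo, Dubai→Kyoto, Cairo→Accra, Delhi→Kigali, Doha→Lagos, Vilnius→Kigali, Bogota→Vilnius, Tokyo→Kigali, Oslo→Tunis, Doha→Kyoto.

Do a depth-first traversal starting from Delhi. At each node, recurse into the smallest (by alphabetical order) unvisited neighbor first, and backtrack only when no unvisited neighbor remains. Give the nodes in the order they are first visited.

Delhi, Dubai, Bogota, Doha, Kyoto, Kigali, Cairo, Accra, Quito, Riga, Milan, Vilnius, Lagos, Tokyo, Oslo, Tunis, Sofia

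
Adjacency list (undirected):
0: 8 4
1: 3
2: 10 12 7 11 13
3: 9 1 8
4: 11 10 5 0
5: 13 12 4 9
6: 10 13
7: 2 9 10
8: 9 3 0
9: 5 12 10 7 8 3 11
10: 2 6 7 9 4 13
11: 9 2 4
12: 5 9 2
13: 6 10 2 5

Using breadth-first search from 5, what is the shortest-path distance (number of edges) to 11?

2

Level 0: 5
Level 1: 4, 9, 12, 13
Level 2: 0, 2, 3, 6, 7, 8, 10, 11
Level 3: 1
11 first appears at level 2.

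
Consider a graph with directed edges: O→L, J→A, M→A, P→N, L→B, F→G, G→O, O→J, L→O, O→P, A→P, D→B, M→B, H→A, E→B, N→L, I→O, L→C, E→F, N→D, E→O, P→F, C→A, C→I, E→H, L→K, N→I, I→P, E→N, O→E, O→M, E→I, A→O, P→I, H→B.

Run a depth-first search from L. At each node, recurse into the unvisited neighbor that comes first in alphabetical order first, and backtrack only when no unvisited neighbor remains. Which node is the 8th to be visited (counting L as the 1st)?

Visit L
L → B
L → C
C → A
A → O
O → E
E → F
F → G
E → H
E → I
I → P
P → N
N → D
O → J
O → M
L → K

Visit order: L, B, C, A, O, E, F, G, H, I, P, N, D, J, M, K

G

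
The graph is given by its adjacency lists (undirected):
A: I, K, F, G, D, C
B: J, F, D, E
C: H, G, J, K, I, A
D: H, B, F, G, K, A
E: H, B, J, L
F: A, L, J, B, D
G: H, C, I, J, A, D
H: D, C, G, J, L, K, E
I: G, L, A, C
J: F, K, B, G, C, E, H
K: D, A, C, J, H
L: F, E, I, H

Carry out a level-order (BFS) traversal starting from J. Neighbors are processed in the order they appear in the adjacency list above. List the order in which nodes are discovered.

J, F, K, B, G, C, E, H, A, L, D, I

Visit J; enqueue F, K, B, G, C, E, H → queue [F, K, B, G, C, E, H]
Visit F; enqueue A, L, D → queue [K, B, G, C, E, H, A, L, D]
Visit K → queue [B, G, C, E, H, A, L, D]
Visit B → queue [G, C, E, H, A, L, D]
Visit G; enqueue I → queue [C, E, H, A, L, D, I]
Visit C → queue [E, H, A, L, D, I]
Visit E → queue [H, A, L, D, I]
Visit H → queue [A, L, D, I]
Visit A → queue [L, D, I]
Visit L → queue [D, I]
Visit D → queue [I]
Visit I → queue []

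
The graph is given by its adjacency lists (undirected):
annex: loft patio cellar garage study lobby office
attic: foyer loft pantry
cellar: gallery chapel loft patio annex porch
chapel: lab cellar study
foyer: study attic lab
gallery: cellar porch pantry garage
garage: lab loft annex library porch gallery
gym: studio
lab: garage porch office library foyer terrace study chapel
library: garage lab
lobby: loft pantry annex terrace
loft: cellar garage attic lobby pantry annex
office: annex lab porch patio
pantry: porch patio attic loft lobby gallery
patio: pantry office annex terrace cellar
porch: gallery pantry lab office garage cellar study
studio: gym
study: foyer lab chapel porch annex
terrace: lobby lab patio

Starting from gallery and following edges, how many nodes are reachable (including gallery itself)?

17

BFS from gallery visits: gallery, cellar, porch, pantry, garage, chapel, loft, patio, annex, lab, office, study, attic, lobby, library, terrace, foyer
Reachable nodes: 17 of 19 total.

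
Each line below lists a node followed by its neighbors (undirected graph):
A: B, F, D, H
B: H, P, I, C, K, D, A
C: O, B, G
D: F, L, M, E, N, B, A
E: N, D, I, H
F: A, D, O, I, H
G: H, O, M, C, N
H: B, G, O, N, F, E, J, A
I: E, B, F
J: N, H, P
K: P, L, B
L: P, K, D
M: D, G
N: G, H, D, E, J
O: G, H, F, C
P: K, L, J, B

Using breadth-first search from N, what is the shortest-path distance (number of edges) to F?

2

Level 0: N
Level 1: D, E, G, H, J
Level 2: A, B, C, F, I, L, M, O, P
Level 3: K
F first appears at level 2.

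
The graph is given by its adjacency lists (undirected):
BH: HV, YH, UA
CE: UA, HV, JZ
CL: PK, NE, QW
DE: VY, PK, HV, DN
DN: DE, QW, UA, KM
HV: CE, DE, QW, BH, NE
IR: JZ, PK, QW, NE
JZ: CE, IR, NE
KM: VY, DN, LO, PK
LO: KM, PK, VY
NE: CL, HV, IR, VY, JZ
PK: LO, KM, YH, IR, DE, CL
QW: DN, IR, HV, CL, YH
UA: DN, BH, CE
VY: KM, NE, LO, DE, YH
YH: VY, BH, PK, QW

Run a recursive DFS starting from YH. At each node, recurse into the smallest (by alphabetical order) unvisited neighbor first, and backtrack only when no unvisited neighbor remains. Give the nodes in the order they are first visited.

Visit YH
YH → BH
BH → HV
HV → CE
CE → JZ
JZ → IR
IR → NE
NE → CL
CL → PK
PK → DE
DE → DN
DN → KM
KM → LO
LO → VY
DN → QW
DN → UA

YH → BH → HV → CE → JZ → IR → NE → CL → PK → DE → DN → KM → LO → VY → QW → UA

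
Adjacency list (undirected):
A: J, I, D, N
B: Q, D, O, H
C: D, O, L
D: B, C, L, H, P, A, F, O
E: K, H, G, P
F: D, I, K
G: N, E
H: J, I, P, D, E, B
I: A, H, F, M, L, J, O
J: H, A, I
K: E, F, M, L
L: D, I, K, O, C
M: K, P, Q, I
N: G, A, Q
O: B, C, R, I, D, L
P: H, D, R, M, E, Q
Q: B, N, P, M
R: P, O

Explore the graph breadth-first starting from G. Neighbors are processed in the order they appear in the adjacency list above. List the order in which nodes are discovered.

Visit G; enqueue N, E → queue [N, E]
Visit N; enqueue A, Q → queue [E, A, Q]
Visit E; enqueue K, H, P → queue [A, Q, K, H, P]
Visit A; enqueue J, I, D → queue [Q, K, H, P, J, I, D]
Visit Q; enqueue B, M → queue [K, H, P, J, I, D, B, M]
Visit K; enqueue F, L → queue [H, P, J, I, D, B, M, F, L]
Visit H → queue [P, J, I, D, B, M, F, L]
Visit P; enqueue R → queue [J, I, D, B, M, F, L, R]
Visit J → queue [I, D, B, M, F, L, R]
Visit I; enqueue O → queue [D, B, M, F, L, R, O]
Visit D; enqueue C → queue [B, M, F, L, R, O, C]
Visit B → queue [M, F, L, R, O, C]
Visit M → queue [F, L, R, O, C]
Visit F → queue [L, R, O, C]
Visit L → queue [R, O, C]
Visit R → queue [O, C]
Visit O → queue [C]
Visit C → queue []

G → N → E → A → Q → K → H → P → J → I → D → B → M → F → L → R → O → C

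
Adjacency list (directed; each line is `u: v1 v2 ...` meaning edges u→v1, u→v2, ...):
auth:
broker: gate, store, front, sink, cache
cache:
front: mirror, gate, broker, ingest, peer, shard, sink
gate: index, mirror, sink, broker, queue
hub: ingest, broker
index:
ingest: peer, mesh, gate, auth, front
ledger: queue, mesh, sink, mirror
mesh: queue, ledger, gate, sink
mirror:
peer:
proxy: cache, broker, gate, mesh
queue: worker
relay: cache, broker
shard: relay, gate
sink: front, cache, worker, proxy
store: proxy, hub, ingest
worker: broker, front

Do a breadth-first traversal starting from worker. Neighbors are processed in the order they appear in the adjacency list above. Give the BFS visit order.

Visit worker; enqueue broker, front → queue [broker, front]
Visit broker; enqueue gate, store, sink, cache → queue [front, gate, store, sink, cache]
Visit front; enqueue mirror, ingest, peer, shard → queue [gate, store, sink, cache, mirror, ingest, peer, shard]
Visit gate; enqueue index, queue → queue [store, sink, cache, mirror, ingest, peer, shard, index, queue]
Visit store; enqueue proxy, hub → queue [sink, cache, mirror, ingest, peer, shard, index, queue, proxy, hub]
Visit sink → queue [cache, mirror, ingest, peer, shard, index, queue, proxy, hub]
Visit cache → queue [mirror, ingest, peer, shard, index, queue, proxy, hub]
Visit mirror → queue [ingest, peer, shard, index, queue, proxy, hub]
Visit ingest; enqueue mesh, auth → queue [peer, shard, index, queue, proxy, hub, mesh, auth]
Visit peer → queue [shard, index, queue, proxy, hub, mesh, auth]
Visit shard; enqueue relay → queue [index, queue, proxy, hub, mesh, auth, relay]
Visit index → queue [queue, proxy, hub, mesh, auth, relay]
Visit queue → queue [proxy, hub, mesh, auth, relay]
Visit proxy → queue [hub, mesh, auth, relay]
Visit hub → queue [mesh, auth, relay]
Visit mesh; enqueue ledger → queue [auth, relay, ledger]
Visit auth → queue [relay, ledger]
Visit relay → queue [ledger]
Visit ledger → queue []

worker → broker → front → gate → store → sink → cache → mirror → ingest → peer → shard → index → queue → proxy → hub → mesh → auth → relay → ledger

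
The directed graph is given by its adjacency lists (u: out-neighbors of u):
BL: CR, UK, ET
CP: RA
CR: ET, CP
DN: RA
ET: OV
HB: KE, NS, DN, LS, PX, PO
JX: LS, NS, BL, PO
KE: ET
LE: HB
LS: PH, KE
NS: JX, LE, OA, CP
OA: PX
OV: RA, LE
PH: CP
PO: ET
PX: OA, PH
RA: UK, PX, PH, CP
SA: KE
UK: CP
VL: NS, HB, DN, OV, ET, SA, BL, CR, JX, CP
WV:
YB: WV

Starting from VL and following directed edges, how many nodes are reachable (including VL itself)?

BFS from VL visits: VL, BL, CP, CR, DN, ET, HB, JX, NS, OV, SA, UK, RA, KE, LS, PO, PX, LE, OA, PH
Reachable nodes: 20 of 22 total.

20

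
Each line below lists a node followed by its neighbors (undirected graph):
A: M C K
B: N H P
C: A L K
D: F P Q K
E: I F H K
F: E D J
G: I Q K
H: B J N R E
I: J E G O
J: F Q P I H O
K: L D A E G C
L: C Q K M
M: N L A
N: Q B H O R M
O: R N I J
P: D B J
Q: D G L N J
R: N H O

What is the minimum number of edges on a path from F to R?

3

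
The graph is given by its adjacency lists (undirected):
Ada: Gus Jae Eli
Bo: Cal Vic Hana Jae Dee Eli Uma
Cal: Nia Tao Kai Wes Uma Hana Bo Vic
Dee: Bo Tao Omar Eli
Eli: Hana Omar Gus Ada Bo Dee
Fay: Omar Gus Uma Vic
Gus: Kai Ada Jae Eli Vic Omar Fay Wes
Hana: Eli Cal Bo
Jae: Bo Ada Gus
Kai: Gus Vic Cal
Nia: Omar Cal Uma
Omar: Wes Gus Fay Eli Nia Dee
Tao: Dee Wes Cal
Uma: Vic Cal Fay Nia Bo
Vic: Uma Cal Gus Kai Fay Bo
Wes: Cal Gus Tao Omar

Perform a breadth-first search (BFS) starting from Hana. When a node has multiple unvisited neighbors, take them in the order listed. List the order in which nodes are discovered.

Visit Hana; enqueue Eli, Cal, Bo → queue [Eli, Cal, Bo]
Visit Eli; enqueue Omar, Gus, Ada, Dee → queue [Cal, Bo, Omar, Gus, Ada, Dee]
Visit Cal; enqueue Nia, Tao, Kai, Wes, Uma, Vic → queue [Bo, Omar, Gus, Ada, Dee, Nia, Tao, Kai, Wes, Uma, Vic]
Visit Bo; enqueue Jae → queue [Omar, Gus, Ada, Dee, Nia, Tao, Kai, Wes, Uma, Vic, Jae]
Visit Omar; enqueue Fay → queue [Gus, Ada, Dee, Nia, Tao, Kai, Wes, Uma, Vic, Jae, Fay]
Visit Gus → queue [Ada, Dee, Nia, Tao, Kai, Wes, Uma, Vic, Jae, Fay]
Visit Ada → queue [Dee, Nia, Tao, Kai, Wes, Uma, Vic, Jae, Fay]
Visit Dee → queue [Nia, Tao, Kai, Wes, Uma, Vic, Jae, Fay]
Visit Nia → queue [Tao, Kai, Wes, Uma, Vic, Jae, Fay]
Visit Tao → queue [Kai, Wes, Uma, Vic, Jae, Fay]
Visit Kai → queue [Wes, Uma, Vic, Jae, Fay]
Visit Wes → queue [Uma, Vic, Jae, Fay]
Visit Uma → queue [Vic, Jae, Fay]
Visit Vic → queue [Jae, Fay]
Visit Jae → queue [Fay]
Visit Fay → queue []

Hana, Eli, Cal, Bo, Omar, Gus, Ada, Dee, Nia, Tao, Kai, Wes, Uma, Vic, Jae, Fay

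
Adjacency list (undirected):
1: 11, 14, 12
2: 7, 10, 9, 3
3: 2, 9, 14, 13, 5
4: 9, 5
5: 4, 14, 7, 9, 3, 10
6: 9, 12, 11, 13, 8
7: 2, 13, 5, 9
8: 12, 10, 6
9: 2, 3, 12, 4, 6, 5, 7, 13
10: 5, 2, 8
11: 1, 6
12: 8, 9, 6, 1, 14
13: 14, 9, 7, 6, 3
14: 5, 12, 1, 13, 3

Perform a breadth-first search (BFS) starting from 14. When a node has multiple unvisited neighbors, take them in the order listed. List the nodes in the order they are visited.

Visit 14; enqueue 5, 12, 1, 13, 3 → queue [5, 12, 1, 13, 3]
Visit 5; enqueue 4, 7, 9, 10 → queue [12, 1, 13, 3, 4, 7, 9, 10]
Visit 12; enqueue 8, 6 → queue [1, 13, 3, 4, 7, 9, 10, 8, 6]
Visit 1; enqueue 11 → queue [13, 3, 4, 7, 9, 10, 8, 6, 11]
Visit 13 → queue [3, 4, 7, 9, 10, 8, 6, 11]
Visit 3; enqueue 2 → queue [4, 7, 9, 10, 8, 6, 11, 2]
Visit 4 → queue [7, 9, 10, 8, 6, 11, 2]
Visit 7 → queue [9, 10, 8, 6, 11, 2]
Visit 9 → queue [10, 8, 6, 11, 2]
Visit 10 → queue [8, 6, 11, 2]
Visit 8 → queue [6, 11, 2]
Visit 6 → queue [11, 2]
Visit 11 → queue [2]
Visit 2 → queue []

14, 5, 12, 1, 13, 3, 4, 7, 9, 10, 8, 6, 11, 2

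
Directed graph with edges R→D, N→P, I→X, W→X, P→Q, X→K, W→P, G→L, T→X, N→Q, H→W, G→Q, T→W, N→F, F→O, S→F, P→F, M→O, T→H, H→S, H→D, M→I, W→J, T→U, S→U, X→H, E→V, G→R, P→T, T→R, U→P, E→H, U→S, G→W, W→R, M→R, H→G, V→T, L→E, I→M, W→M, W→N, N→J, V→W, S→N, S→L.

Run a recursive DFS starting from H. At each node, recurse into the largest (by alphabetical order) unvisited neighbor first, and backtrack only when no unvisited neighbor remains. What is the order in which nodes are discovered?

H -> W -> X -> K -> R -> D -> P -> T -> U -> S -> N -> Q -> J -> F -> O -> L -> E -> V -> M -> I -> G

Visit H
H → W
W → X
X → K
W → R
R → D
W → P
P → T
T → U
U → S
S → N
N → Q
N → J
N → F
F → O
S → L
L → E
E → V
W → M
M → I
H → G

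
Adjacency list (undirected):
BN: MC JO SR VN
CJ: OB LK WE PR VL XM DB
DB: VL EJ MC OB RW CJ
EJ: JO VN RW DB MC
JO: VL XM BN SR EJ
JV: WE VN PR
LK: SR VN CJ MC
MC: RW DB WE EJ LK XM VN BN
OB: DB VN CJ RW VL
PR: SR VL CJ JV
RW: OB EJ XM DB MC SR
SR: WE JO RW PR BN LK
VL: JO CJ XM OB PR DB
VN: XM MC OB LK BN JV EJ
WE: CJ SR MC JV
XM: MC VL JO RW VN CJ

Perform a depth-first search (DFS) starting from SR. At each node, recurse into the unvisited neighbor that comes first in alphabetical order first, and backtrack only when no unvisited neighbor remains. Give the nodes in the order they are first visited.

SR BN JO EJ DB CJ LK MC RW OB VL PR JV VN XM WE

Visit SR
SR → BN
BN → JO
JO → EJ
EJ → DB
DB → CJ
CJ → LK
LK → MC
MC → RW
RW → OB
OB → VL
VL → PR
PR → JV
JV → VN
VN → XM
JV → WE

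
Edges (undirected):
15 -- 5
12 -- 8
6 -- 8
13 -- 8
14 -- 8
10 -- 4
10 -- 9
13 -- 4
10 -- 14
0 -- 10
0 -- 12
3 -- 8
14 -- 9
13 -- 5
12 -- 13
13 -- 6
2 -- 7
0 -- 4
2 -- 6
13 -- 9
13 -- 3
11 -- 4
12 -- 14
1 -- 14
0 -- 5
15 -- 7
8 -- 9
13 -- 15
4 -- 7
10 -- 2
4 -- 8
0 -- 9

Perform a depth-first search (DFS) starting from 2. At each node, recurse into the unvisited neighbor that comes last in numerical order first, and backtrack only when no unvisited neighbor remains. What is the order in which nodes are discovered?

2, 10, 14, 12, 13, 15, 7, 4, 11, 8, 9, 0, 5, 6, 3, 1

Visit 2
2 → 10
10 → 14
14 → 12
12 → 13
13 → 15
15 → 7
7 → 4
4 → 11
4 → 8
8 → 9
9 → 0
0 → 5
8 → 6
8 → 3
14 → 1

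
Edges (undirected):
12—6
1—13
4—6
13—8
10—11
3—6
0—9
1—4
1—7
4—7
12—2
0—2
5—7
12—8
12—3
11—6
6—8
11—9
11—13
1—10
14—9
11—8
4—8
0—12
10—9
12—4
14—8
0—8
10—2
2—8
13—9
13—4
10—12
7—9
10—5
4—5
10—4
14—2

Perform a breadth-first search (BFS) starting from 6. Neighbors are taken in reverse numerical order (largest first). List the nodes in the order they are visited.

Visit 6; enqueue 12, 11, 8, 4, 3 → queue [12, 11, 8, 4, 3]
Visit 12; enqueue 10, 2, 0 → queue [11, 8, 4, 3, 10, 2, 0]
Visit 11; enqueue 13, 9 → queue [8, 4, 3, 10, 2, 0, 13, 9]
Visit 8; enqueue 14 → queue [4, 3, 10, 2, 0, 13, 9, 14]
Visit 4; enqueue 7, 5, 1 → queue [3, 10, 2, 0, 13, 9, 14, 7, 5, 1]
Visit 3 → queue [10, 2, 0, 13, 9, 14, 7, 5, 1]
Visit 10 → queue [2, 0, 13, 9, 14, 7, 5, 1]
Visit 2 → queue [0, 13, 9, 14, 7, 5, 1]
Visit 0 → queue [13, 9, 14, 7, 5, 1]
Visit 13 → queue [9, 14, 7, 5, 1]
Visit 9 → queue [14, 7, 5, 1]
Visit 14 → queue [7, 5, 1]
Visit 7 → queue [5, 1]
Visit 5 → queue [1]
Visit 1 → queue []

6 12 11 8 4 3 10 2 0 13 9 14 7 5 1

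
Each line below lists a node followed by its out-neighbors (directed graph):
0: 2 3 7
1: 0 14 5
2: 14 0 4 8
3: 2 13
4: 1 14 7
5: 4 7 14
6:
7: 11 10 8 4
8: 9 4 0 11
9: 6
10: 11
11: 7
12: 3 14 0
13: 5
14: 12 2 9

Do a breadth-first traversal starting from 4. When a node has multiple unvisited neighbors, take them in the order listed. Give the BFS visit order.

4, 1, 14, 7, 0, 5, 12, 2, 9, 11, 10, 8, 3, 6, 13

Visit 4; enqueue 1, 14, 7 → queue [1, 14, 7]
Visit 1; enqueue 0, 5 → queue [14, 7, 0, 5]
Visit 14; enqueue 12, 2, 9 → queue [7, 0, 5, 12, 2, 9]
Visit 7; enqueue 11, 10, 8 → queue [0, 5, 12, 2, 9, 11, 10, 8]
Visit 0; enqueue 3 → queue [5, 12, 2, 9, 11, 10, 8, 3]
Visit 5 → queue [12, 2, 9, 11, 10, 8, 3]
Visit 12 → queue [2, 9, 11, 10, 8, 3]
Visit 2 → queue [9, 11, 10, 8, 3]
Visit 9; enqueue 6 → queue [11, 10, 8, 3, 6]
Visit 11 → queue [10, 8, 3, 6]
Visit 10 → queue [8, 3, 6]
Visit 8 → queue [3, 6]
Visit 3; enqueue 13 → queue [6, 13]
Visit 6 → queue [13]
Visit 13 → queue []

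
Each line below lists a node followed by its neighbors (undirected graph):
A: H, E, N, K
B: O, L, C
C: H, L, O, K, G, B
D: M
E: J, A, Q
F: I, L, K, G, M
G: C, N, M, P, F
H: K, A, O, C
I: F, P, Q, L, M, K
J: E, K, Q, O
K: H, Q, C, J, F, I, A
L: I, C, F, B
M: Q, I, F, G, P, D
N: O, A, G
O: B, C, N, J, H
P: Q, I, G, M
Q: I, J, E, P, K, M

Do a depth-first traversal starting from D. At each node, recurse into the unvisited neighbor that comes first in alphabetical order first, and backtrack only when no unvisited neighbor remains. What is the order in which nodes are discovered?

Visit D
D → M
M → F
F → G
G → C
C → B
B → L
L → I
I → K
K → A
A → E
E → J
J → O
O → H
O → N
J → Q
Q → P

D, M, F, G, C, B, L, I, K, A, E, J, O, H, N, Q, P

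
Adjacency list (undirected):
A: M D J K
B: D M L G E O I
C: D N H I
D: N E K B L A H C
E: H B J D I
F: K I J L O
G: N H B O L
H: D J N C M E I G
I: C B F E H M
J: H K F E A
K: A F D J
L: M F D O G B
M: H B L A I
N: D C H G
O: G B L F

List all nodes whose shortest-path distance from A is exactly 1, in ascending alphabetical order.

Level 0: A
Level 1: D, J, K, M
Level 2: B, C, E, F, H, I, L, N
Level 3: G, O

D, J, K, M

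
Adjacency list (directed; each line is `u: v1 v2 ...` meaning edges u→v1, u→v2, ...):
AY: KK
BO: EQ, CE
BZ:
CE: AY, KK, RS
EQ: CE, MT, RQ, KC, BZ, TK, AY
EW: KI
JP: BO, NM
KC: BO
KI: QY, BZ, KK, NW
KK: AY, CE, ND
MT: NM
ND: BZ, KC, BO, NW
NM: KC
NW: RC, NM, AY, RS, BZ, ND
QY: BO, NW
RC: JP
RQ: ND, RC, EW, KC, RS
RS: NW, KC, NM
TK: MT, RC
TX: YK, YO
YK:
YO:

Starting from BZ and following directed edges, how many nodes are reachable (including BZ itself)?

BFS from BZ visits: BZ
Reachable nodes: 1 of 22 total.

1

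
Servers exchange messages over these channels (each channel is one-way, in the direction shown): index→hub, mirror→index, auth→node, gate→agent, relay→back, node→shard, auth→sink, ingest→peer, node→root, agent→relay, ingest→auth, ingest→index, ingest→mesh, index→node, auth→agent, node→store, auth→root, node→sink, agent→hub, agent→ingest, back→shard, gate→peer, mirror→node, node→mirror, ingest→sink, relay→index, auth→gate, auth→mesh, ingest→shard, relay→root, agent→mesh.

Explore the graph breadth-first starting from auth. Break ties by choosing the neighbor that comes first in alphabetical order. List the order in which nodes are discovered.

Visit auth; enqueue agent, gate, mesh, node, root, sink → queue [agent, gate, mesh, node, root, sink]
Visit agent; enqueue hub, ingest, relay → queue [gate, mesh, node, root, sink, hub, ingest, relay]
Visit gate; enqueue peer → queue [mesh, node, root, sink, hub, ingest, relay, peer]
Visit mesh → queue [node, root, sink, hub, ingest, relay, peer]
Visit node; enqueue mirror, shard, store → queue [root, sink, hub, ingest, relay, peer, mirror, shard, store]
Visit root → queue [sink, hub, ingest, relay, peer, mirror, shard, store]
Visit sink → queue [hub, ingest, relay, peer, mirror, shard, store]
Visit hub → queue [ingest, relay, peer, mirror, shard, store]
Visit ingest; enqueue index → queue [relay, peer, mirror, shard, store, index]
Visit relay; enqueue back → queue [peer, mirror, shard, store, index, back]
Visit peer → queue [mirror, shard, store, index, back]
Visit mirror → queue [shard, store, index, back]
Visit shard → queue [store, index, back]
Visit store → queue [index, back]
Visit index → queue [back]
Visit back → queue []

auth → agent → gate → mesh → node → root → sink → hub → ingest → relay → peer → mirror → shard → store → index → back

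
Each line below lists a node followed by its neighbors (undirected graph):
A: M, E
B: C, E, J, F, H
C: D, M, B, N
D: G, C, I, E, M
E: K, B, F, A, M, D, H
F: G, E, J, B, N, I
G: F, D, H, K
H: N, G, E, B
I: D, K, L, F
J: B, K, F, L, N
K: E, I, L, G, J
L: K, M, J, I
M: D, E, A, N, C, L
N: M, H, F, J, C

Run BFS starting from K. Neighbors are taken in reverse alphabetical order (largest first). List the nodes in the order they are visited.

K L J I G E M N F B D H A C

Visit K; enqueue L, J, I, G, E → queue [L, J, I, G, E]
Visit L; enqueue M → queue [J, I, G, E, M]
Visit J; enqueue N, F, B → queue [I, G, E, M, N, F, B]
Visit I; enqueue D → queue [G, E, M, N, F, B, D]
Visit G; enqueue H → queue [E, M, N, F, B, D, H]
Visit E; enqueue A → queue [M, N, F, B, D, H, A]
Visit M; enqueue C → queue [N, F, B, D, H, A, C]
Visit N → queue [F, B, D, H, A, C]
Visit F → queue [B, D, H, A, C]
Visit B → queue [D, H, A, C]
Visit D → queue [H, A, C]
Visit H → queue [A, C]
Visit A → queue [C]
Visit C → queue []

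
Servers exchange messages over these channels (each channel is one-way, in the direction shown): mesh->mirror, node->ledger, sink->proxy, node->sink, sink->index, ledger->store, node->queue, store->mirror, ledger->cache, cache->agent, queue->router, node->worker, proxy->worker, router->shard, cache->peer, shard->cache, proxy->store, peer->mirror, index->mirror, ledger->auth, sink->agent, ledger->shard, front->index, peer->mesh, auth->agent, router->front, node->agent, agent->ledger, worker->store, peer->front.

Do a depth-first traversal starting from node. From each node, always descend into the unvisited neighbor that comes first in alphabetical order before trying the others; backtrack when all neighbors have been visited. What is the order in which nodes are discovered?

Visit node
node → agent
agent → ledger
ledger → auth
ledger → cache
cache → peer
peer → front
front → index
index → mirror
peer → mesh
ledger → shard
ledger → store
node → queue
queue → router
node → sink
sink → proxy
proxy → worker

node → agent → ledger → auth → cache → peer → front → index → mirror → mesh → shard → store → queue → router → sink → proxy → worker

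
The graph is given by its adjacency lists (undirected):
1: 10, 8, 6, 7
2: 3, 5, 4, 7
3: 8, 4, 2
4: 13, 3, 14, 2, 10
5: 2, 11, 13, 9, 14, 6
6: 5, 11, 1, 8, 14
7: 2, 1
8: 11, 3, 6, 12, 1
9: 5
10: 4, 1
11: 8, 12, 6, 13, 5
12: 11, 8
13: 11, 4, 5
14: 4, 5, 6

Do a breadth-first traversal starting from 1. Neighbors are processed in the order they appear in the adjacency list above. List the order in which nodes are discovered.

Visit 1; enqueue 10, 8, 6, 7 → queue [10, 8, 6, 7]
Visit 10; enqueue 4 → queue [8, 6, 7, 4]
Visit 8; enqueue 11, 3, 12 → queue [6, 7, 4, 11, 3, 12]
Visit 6; enqueue 5, 14 → queue [7, 4, 11, 3, 12, 5, 14]
Visit 7; enqueue 2 → queue [4, 11, 3, 12, 5, 14, 2]
Visit 4; enqueue 13 → queue [11, 3, 12, 5, 14, 2, 13]
Visit 11 → queue [3, 12, 5, 14, 2, 13]
Visit 3 → queue [12, 5, 14, 2, 13]
Visit 12 → queue [5, 14, 2, 13]
Visit 5; enqueue 9 → queue [14, 2, 13, 9]
Visit 14 → queue [2, 13, 9]
Visit 2 → queue [13, 9]
Visit 13 → queue [9]
Visit 9 → queue []

1 -> 10 -> 8 -> 6 -> 7 -> 4 -> 11 -> 3 -> 12 -> 5 -> 14 -> 2 -> 13 -> 9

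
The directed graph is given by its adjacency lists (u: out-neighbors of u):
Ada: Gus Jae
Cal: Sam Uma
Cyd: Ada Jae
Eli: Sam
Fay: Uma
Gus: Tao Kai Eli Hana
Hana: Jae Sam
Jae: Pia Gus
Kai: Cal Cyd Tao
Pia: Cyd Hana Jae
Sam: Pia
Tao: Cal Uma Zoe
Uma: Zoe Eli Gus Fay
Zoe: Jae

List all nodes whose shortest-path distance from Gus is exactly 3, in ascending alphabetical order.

Level 0: Gus
Level 1: Eli, Hana, Kai, Tao
Level 2: Cal, Cyd, Jae, Sam, Uma, Zoe
Level 3: Ada, Fay, Pia

Ada, Fay, Pia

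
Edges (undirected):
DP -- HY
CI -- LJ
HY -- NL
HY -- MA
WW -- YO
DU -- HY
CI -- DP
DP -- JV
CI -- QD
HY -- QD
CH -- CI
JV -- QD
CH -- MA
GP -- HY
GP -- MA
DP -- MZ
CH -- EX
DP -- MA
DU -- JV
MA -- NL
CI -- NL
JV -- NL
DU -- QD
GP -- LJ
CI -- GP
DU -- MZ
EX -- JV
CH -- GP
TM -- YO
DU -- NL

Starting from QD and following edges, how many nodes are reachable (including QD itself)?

BFS from QD visits: QD, CI, DU, HY, JV, CH, DP, GP, LJ, NL, MZ, MA, EX
Reachable nodes: 13 of 16 total.

13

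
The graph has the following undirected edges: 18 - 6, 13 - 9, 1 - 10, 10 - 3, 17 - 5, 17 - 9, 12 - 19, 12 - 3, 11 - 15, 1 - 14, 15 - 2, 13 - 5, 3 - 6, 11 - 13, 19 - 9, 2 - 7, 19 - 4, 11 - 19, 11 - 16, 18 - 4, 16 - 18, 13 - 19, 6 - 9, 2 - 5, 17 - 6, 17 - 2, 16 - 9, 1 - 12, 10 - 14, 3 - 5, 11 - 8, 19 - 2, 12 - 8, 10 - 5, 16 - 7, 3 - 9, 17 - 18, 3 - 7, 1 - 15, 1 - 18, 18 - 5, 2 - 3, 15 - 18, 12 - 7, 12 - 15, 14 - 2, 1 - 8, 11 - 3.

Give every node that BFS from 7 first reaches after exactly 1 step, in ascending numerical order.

2, 3, 12, 16

Level 0: 7
Level 1: 2, 3, 12, 16
Level 2: 1, 5, 6, 8, 9, 10, 11, 14, 15, 17, 18, 19
Level 3: 4, 13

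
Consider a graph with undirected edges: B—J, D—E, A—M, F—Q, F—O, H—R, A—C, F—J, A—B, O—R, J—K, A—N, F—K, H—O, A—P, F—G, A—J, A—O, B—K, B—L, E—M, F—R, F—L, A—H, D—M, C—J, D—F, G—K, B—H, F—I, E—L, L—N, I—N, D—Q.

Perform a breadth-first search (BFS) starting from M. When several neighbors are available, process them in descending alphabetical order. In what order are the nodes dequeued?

M E D A L Q F P O N J H C B R K I G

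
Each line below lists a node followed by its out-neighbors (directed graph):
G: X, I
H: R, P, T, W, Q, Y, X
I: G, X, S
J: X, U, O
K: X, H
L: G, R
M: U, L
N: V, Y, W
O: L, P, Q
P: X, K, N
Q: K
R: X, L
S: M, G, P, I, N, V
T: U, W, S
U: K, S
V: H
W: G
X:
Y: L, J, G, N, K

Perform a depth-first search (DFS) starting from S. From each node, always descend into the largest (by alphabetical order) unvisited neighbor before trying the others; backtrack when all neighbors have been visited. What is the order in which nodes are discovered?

Visit S
S → V
V → H
H → Y
Y → N
N → W
W → G
G → X
G → I
Y → L
L → R
Y → K
Y → J
J → U
J → O
O → Q
O → P
H → T
S → M

S, V, H, Y, N, W, G, X, I, L, R, K, J, U, O, Q, P, T, M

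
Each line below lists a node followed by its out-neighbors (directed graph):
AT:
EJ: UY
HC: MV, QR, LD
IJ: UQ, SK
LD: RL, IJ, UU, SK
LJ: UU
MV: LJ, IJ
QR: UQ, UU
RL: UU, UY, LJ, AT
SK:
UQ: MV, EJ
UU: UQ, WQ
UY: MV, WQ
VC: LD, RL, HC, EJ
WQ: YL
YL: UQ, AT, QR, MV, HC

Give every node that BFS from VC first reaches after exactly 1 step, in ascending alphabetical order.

Level 0: VC
Level 1: EJ, HC, LD, RL
Level 2: AT, IJ, LJ, MV, QR, SK, UU, UY
Level 3: UQ, WQ
Level 4: YL

EJ, HC, LD, RL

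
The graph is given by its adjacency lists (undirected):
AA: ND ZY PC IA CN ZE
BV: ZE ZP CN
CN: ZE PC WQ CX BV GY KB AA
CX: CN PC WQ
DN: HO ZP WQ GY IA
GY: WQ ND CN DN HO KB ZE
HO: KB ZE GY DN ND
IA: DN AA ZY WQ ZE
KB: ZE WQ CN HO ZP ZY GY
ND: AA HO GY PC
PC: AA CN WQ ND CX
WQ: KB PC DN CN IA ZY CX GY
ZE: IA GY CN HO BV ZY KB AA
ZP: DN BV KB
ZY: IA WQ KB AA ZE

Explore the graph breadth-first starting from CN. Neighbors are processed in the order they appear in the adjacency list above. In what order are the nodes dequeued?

Visit CN; enqueue ZE, PC, WQ, CX, BV, GY, KB, AA → queue [ZE, PC, WQ, CX, BV, GY, KB, AA]
Visit ZE; enqueue IA, HO, ZY → queue [PC, WQ, CX, BV, GY, KB, AA, IA, HO, ZY]
Visit PC; enqueue ND → queue [WQ, CX, BV, GY, KB, AA, IA, HO, ZY, ND]
Visit WQ; enqueue DN → queue [CX, BV, GY, KB, AA, IA, HO, ZY, ND, DN]
Visit CX → queue [BV, GY, KB, AA, IA, HO, ZY, ND, DN]
Visit BV; enqueue ZP → queue [GY, KB, AA, IA, HO, ZY, ND, DN, ZP]
Visit GY → queue [KB, AA, IA, HO, ZY, ND, DN, ZP]
Visit KB → queue [AA, IA, HO, ZY, ND, DN, ZP]
Visit AA → queue [IA, HO, ZY, ND, DN, ZP]
Visit IA → queue [HO, ZY, ND, DN, ZP]
Visit HO → queue [ZY, ND, DN, ZP]
Visit ZY → queue [ND, DN, ZP]
Visit ND → queue [DN, ZP]
Visit DN → queue [ZP]
Visit ZP → queue []

CN, ZE, PC, WQ, CX, BV, GY, KB, AA, IA, HO, ZY, ND, DN, ZP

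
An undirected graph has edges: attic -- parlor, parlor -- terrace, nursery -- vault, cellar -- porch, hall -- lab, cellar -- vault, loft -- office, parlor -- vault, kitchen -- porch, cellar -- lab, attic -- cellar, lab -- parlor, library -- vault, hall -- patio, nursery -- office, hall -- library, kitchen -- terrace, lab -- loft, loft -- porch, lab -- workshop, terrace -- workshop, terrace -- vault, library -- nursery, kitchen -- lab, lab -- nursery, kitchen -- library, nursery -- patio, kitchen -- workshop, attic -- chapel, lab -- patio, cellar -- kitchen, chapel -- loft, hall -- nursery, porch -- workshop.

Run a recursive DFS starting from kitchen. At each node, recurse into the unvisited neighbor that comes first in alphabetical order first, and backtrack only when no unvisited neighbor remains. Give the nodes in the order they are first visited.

Visit kitchen
kitchen → cellar
cellar → attic
attic → chapel
chapel → loft
loft → lab
lab → hall
hall → library
library → nursery
nursery → office
nursery → patio
nursery → vault
vault → parlor
parlor → terrace
terrace → workshop
workshop → porch

kitchen -> cellar -> attic -> chapel -> loft -> lab -> hall -> library -> nursery -> office -> patio -> vault -> parlor -> terrace -> workshop -> porch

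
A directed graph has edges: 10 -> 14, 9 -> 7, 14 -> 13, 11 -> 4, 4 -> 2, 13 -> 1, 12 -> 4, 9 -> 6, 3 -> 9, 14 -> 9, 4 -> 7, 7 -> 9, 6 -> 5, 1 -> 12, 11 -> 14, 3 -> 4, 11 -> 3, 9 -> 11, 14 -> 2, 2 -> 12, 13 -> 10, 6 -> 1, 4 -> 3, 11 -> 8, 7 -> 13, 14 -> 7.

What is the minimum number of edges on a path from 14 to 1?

Level 0: 14
Level 1: 2, 7, 9, 13
Level 2: 1, 6, 10, 11, 12
Level 3: 3, 4, 5, 8
1 first appears at level 2.

2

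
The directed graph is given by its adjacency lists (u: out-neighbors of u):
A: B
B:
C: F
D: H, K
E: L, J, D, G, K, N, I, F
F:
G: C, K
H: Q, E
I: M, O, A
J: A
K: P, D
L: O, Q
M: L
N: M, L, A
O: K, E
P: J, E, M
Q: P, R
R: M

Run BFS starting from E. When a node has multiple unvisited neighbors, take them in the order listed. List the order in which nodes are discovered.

E -> L -> J -> D -> G -> K -> N -> I -> F -> O -> Q -> A -> H -> C -> P -> M -> R -> B

Visit E; enqueue L, J, D, G, K, N, I, F → queue [L, J, D, G, K, N, I, F]
Visit L; enqueue O, Q → queue [J, D, G, K, N, I, F, O, Q]
Visit J; enqueue A → queue [D, G, K, N, I, F, O, Q, A]
Visit D; enqueue H → queue [G, K, N, I, F, O, Q, A, H]
Visit G; enqueue C → queue [K, N, I, F, O, Q, A, H, C]
Visit K; enqueue P → queue [N, I, F, O, Q, A, H, C, P]
Visit N; enqueue M → queue [I, F, O, Q, A, H, C, P, M]
Visit I → queue [F, O, Q, A, H, C, P, M]
Visit F → queue [O, Q, A, H, C, P, M]
Visit O → queue [Q, A, H, C, P, M]
Visit Q; enqueue R → queue [A, H, C, P, M, R]
Visit A; enqueue B → queue [H, C, P, M, R, B]
Visit H → queue [C, P, M, R, B]
Visit C → queue [P, M, R, B]
Visit P → queue [M, R, B]
Visit M → queue [R, B]
Visit R → queue [B]
Visit B → queue []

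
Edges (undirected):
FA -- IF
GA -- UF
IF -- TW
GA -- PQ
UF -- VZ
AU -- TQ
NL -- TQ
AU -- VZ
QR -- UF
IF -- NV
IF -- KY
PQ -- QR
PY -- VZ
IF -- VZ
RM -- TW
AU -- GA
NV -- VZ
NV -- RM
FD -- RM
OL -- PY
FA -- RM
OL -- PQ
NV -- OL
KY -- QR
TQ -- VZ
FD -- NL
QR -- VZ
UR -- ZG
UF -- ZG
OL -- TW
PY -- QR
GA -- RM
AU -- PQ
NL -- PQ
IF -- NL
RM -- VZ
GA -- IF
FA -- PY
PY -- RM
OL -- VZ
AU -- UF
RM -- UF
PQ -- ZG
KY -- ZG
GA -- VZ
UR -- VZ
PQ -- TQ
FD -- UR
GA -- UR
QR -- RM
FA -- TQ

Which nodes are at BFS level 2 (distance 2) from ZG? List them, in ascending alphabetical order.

AU, FD, GA, IF, NL, OL, QR, RM, TQ, VZ

Level 0: ZG
Level 1: KY, PQ, UF, UR
Level 2: AU, FD, GA, IF, NL, OL, QR, RM, TQ, VZ
Level 3: FA, NV, PY, TW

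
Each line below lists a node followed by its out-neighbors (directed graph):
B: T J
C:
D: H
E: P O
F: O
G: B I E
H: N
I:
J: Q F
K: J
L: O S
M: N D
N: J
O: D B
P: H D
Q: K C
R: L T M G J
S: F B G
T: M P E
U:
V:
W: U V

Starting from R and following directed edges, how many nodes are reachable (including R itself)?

BFS from R visits: R, T, M, L, J, G, P, E, N, D, S, O, Q, F, I, B, H, K, C
Reachable nodes: 19 of 22 total.

19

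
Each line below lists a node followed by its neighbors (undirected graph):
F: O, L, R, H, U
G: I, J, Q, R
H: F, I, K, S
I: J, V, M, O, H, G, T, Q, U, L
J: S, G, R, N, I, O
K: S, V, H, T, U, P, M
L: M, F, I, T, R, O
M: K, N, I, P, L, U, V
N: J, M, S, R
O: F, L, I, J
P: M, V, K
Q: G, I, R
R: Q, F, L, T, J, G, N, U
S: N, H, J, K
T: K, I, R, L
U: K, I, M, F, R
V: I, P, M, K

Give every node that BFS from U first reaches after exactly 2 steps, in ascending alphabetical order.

G, H, J, L, N, O, P, Q, S, T, V

Level 0: U
Level 1: F, I, K, M, R
Level 2: G, H, J, L, N, O, P, Q, S, T, V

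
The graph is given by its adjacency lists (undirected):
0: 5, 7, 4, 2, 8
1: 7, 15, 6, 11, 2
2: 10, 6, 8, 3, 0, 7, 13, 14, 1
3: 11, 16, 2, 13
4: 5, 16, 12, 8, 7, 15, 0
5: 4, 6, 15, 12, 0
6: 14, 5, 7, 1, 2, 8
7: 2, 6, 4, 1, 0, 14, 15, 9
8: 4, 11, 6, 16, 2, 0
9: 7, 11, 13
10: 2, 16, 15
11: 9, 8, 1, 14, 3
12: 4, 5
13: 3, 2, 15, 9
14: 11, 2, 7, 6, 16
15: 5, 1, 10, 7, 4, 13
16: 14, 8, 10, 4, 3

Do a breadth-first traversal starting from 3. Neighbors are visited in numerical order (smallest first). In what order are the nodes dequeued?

Visit 3; enqueue 2, 11, 13, 16 → queue [2, 11, 13, 16]
Visit 2; enqueue 0, 1, 6, 7, 8, 10, 14 → queue [11, 13, 16, 0, 1, 6, 7, 8, 10, 14]
Visit 11; enqueue 9 → queue [13, 16, 0, 1, 6, 7, 8, 10, 14, 9]
Visit 13; enqueue 15 → queue [16, 0, 1, 6, 7, 8, 10, 14, 9, 15]
Visit 16; enqueue 4 → queue [0, 1, 6, 7, 8, 10, 14, 9, 15, 4]
Visit 0; enqueue 5 → queue [1, 6, 7, 8, 10, 14, 9, 15, 4, 5]
Visit 1 → queue [6, 7, 8, 10, 14, 9, 15, 4, 5]
Visit 6 → queue [7, 8, 10, 14, 9, 15, 4, 5]
Visit 7 → queue [8, 10, 14, 9, 15, 4, 5]
Visit 8 → queue [10, 14, 9, 15, 4, 5]
Visit 10 → queue [14, 9, 15, 4, 5]
Visit 14 → queue [9, 15, 4, 5]
Visit 9 → queue [15, 4, 5]
Visit 15 → queue [4, 5]
Visit 4; enqueue 12 → queue [5, 12]
Visit 5 → queue [12]
Visit 12 → queue []

3, 2, 11, 13, 16, 0, 1, 6, 7, 8, 10, 14, 9, 15, 4, 5, 12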